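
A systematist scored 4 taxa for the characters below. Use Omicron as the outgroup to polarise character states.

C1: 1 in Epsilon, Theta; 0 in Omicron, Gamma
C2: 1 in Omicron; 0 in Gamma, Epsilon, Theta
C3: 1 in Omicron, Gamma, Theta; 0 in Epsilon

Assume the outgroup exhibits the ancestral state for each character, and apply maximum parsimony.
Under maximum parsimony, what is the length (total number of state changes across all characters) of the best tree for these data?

Character polarity is set by the outgroup: the derived state is whichever differs from the outgroup's state, so for C2, C3 the derived state is '0', and for the remaining characters it is '1'.
C1: derived state '1' in Epsilon and Theta only — synapomorphy for {Epsilon, Theta}.
All ingroup taxa share the derived state '0' for C2; it defines the ingroup but does not resolve relationships within it.
C3 (derived state '0') is unique to Epsilon (autapomorphy; uninformative for grouping).
Most parsimonious ingroup topology: (Gamma,(Epsilon,Theta)).
Changes per character on this tree: C1: 1; C2: 1; C3: 1.
Total = 3.

3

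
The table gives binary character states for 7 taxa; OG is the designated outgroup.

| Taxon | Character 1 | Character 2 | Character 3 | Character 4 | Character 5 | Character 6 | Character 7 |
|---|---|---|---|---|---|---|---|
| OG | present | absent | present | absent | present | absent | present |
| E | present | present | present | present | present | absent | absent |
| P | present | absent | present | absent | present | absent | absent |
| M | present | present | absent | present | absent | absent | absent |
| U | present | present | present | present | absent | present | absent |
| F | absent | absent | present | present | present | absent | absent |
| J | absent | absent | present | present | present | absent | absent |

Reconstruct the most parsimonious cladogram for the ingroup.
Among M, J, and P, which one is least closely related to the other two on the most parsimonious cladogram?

Character polarity is set by the outgroup: the derived state is whichever differs from the outgroup's state, so for Character 1, Character 3, Character 5, Character 7 the derived state is 'absent', and for the remaining characters it is 'present'.
Character 1 (derived state 'absent') is shared by F and J — a synapomorphy uniting that clade.
Only E, M, and U show the derived state 'present' for Character 2, supporting them as a clade.
Character 3 (derived state 'absent') is unique to M (autapomorphy; uninformative for grouping).
Character 4 (derived state 'present') is shared by E, F, J, M, and U — a synapomorphy uniting that clade.
Only M and U show the derived state 'absent' for Character 5, supporting them as a clade.
Character 6 (derived state 'present') is unique to U (autapomorphy; uninformative for grouping).
All ingroup taxa share the derived state 'absent' for Character 7; it defines the ingroup but does not resolve relationships within it.
Most parsimonious ingroup topology: (((E,(M,U)),(F,J)),P).
J and M share a more recent common ancestor with each other than either does with P, so P is the least closely related of the three.

P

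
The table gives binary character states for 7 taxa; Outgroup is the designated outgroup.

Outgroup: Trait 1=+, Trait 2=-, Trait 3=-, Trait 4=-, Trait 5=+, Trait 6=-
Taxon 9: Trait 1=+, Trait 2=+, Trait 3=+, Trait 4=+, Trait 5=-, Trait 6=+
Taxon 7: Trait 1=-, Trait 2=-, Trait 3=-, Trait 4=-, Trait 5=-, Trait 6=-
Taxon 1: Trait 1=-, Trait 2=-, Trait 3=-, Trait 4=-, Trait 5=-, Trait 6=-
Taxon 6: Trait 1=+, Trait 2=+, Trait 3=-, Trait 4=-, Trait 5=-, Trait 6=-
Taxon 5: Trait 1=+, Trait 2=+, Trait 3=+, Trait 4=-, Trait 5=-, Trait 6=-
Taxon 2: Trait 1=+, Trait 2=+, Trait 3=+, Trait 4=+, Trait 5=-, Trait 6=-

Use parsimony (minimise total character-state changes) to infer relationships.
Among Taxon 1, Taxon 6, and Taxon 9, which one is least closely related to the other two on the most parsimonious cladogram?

Taxon 1

Character polarity is set by the outgroup: the derived state is whichever differs from the outgroup's state, so for Trait 1, Trait 5 the derived state is '-', and for the remaining characters it is '+'.
Trait 1 (derived state '-') is shared by Taxon 1 and Taxon 7 — a synapomorphy uniting that clade.
Trait 2 (derived state '+') is shared by Taxon 2, Taxon 5, Taxon 6, and Taxon 9 — a synapomorphy uniting that clade.
Trait 3: derived state '+' in Taxon 2, Taxon 5, and Taxon 9 only — synapomorphy for {Taxon 2, Taxon 5, Taxon 9}.
Trait 4: derived state '+' in Taxon 2 and Taxon 9 only — synapomorphy for {Taxon 2, Taxon 9}.
All ingroup taxa share the derived state '-' for Trait 5; it defines the ingroup but does not resolve relationships within it.
Trait 6: derived state '+' in Taxon 9 only — an autapomorphy, so it tells us nothing about relationships among taxa.
Most parsimonious ingroup topology: ((((Taxon 9,Taxon 2),Taxon 5),Taxon 6),(Taxon 7,Taxon 1)).
Taxon 6 and Taxon 9 share a more recent common ancestor with each other than either does with Taxon 1, so Taxon 1 is the least closely related of the three.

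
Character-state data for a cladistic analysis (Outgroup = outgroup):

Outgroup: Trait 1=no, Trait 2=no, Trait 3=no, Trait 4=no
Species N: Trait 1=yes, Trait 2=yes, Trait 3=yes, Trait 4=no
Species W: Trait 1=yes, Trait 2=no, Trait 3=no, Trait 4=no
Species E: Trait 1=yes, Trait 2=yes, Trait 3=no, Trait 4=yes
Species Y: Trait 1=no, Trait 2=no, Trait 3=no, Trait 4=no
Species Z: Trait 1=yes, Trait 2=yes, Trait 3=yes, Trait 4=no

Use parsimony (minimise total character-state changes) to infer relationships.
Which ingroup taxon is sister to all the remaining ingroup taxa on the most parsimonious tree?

Species Y

The outgroup has state 'no' for every character, so 'yes' is the derived state throughout.
Trait 1: derived state 'yes' in Species E, Species N, Species W, and Species Z only — synapomorphy for {Species E, Species N, Species W, Species Z}.
Only Species E, Species N, and Species Z show the derived state 'yes' for Trait 2, supporting them as a clade.
Trait 3 (derived state 'yes') is shared by Species N and Species Z — a synapomorphy uniting that clade.
Trait 4: derived state 'yes' in Species E only — an autapomorphy, so it tells us nothing about relationships among taxa.
Most parsimonious ingroup topology: ((((Species N,Species Z),Species E),Species W),Species Y).
Species Y is sister to the clade containing all other ingroup taxa, so it is the earliest-diverging (most basal) ingroup lineage.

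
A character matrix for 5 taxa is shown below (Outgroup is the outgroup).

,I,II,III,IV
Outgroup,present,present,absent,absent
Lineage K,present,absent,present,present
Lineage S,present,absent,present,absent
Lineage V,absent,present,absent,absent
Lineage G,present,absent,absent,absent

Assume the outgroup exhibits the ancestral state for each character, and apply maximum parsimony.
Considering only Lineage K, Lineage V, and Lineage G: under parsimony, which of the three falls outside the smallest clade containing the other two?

Character polarity is set by the outgroup: the derived state is whichever differs from the outgroup's state, so for I, II the derived state is 'absent', and for the remaining characters it is 'present'.
I (derived state 'absent') is unique to Lineage V (autapomorphy; uninformative for grouping).
II: derived state 'absent' in Lineage G, Lineage K, and Lineage S only — synapomorphy for {Lineage G, Lineage K, Lineage S}.
III: derived state 'present' in Lineage K and Lineage S only — synapomorphy for {Lineage K, Lineage S}.
IV: derived state 'present' in Lineage K only — an autapomorphy, so it tells us nothing about relationships among taxa.
Most parsimonious ingroup topology: (((Lineage K,Lineage S),Lineage G),Lineage V).
Lineage K and Lineage G share a more recent common ancestor with each other than either does with Lineage V, so Lineage V is the least closely related of the three.

Lineage V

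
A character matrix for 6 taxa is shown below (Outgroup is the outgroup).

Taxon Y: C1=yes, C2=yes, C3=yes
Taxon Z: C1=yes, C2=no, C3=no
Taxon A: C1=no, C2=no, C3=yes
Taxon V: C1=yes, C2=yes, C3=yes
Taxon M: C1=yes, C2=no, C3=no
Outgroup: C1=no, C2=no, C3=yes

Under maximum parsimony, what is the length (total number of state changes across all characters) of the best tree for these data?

3

Character polarity is set by the outgroup: the derived state is whichever differs from the outgroup's state, so for C3 the derived state is 'no', and for the remaining characters it is 'yes'.
C1 (derived state 'yes') is shared by Taxon M, Taxon V, Taxon Y, and Taxon Z — a synapomorphy uniting that clade.
Only Taxon V and Taxon Y show the derived state 'yes' for C2, supporting them as a clade.
C3 (derived state 'no') is shared by Taxon M and Taxon Z — a synapomorphy uniting that clade.
Most parsimonious ingroup topology: (((Taxon Z,Taxon M),(Taxon V,Taxon Y)),Taxon A).
Changes per character on this tree: C1: 1; C2: 1; C3: 1.
Total = 3.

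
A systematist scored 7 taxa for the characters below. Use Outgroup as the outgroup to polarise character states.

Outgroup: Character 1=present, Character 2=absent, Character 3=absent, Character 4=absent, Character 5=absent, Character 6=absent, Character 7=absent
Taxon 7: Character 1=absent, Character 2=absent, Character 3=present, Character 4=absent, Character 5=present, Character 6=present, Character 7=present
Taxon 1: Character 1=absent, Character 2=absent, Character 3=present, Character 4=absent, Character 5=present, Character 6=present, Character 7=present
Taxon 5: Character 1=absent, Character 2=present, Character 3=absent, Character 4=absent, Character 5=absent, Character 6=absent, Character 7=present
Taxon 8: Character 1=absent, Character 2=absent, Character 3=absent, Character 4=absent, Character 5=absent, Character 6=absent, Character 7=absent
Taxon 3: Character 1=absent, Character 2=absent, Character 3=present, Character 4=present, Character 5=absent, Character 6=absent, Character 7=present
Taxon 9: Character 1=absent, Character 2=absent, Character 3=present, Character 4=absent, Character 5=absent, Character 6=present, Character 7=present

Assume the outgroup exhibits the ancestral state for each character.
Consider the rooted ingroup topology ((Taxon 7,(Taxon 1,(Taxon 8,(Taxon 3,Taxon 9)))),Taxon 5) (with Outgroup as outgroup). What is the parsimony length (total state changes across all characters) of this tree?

Map each character onto ((Taxon 7,(Taxon 1,(Taxon 8,(Taxon 3,Taxon 9)))),Taxon 5) (rooted by Outgroup) and count the minimum state changes it requires (Fitch parsimony):
Character 1: 1; Character 2: 1; Character 3: 2; Character 4: 1; Character 5: 2; Character 6: 3; Character 7: 2.
Total tree length = 12.

12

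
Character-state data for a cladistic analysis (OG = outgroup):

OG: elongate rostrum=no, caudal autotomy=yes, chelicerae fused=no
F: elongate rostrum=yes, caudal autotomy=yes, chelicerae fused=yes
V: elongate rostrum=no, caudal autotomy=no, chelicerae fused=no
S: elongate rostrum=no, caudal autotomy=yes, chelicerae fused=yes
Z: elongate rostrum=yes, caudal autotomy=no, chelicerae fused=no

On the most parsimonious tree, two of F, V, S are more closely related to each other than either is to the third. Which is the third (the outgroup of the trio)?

V

Character polarity is set by the outgroup: the derived state is whichever differs from the outgroup's state, so for caudal autotomy the derived state is 'no', and for the remaining characters it is 'yes'.
elongate rostrum (state 'yes') occurs in F and Z but conflicts with the nesting implied by the other characters — most parsimoniously interpreted as homoplasy.
Only V and Z show the derived state 'no' for caudal autotomy, supporting them as a clade.
chelicerae fused: derived state 'yes' in F and S only — synapomorphy for {F, S}.
Most parsimonious ingroup topology: ((F,S),(V,Z)).
F and S share a more recent common ancestor with each other than either does with V, so V is the least closely related of the three.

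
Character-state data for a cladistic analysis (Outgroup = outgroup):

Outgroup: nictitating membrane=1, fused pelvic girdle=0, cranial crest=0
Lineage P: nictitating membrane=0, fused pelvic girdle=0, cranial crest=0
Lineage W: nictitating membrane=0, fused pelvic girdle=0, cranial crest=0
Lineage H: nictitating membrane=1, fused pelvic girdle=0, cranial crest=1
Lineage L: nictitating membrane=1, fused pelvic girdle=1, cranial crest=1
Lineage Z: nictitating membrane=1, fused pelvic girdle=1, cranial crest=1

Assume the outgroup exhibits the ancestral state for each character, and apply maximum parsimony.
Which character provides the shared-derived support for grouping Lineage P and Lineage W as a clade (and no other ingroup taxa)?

nictitating membrane

Character polarity is set by the outgroup: the derived state is whichever differs from the outgroup's state, so for nictitating membrane the derived state is '0', and for the remaining characters it is '1'.
nictitating membrane: derived state '0' in Lineage P and Lineage W only — synapomorphy for {Lineage P, Lineage W}.
fused pelvic girdle (derived state '1') is shared by Lineage L and Lineage Z — a synapomorphy uniting that clade.
cranial crest: derived state '1' in Lineage H, Lineage L, and Lineage Z only — synapomorphy for {Lineage H, Lineage L, Lineage Z}.
Most parsimonious ingroup topology: ((Lineage P,Lineage W),(Lineage H,(Lineage L,Lineage Z))).
The clade {Lineage P, Lineage W} is supported by nictitating membrane: its derived state '0' occurs in exactly those taxa and in no other taxon (including the outgroup).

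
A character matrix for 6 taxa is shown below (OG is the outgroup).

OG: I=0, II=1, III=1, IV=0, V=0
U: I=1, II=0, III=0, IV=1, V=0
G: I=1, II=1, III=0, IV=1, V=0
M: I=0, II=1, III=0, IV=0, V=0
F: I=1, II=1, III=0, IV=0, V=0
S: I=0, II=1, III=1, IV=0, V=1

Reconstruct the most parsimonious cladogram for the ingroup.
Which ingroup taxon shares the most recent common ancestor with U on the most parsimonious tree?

G

Character polarity is set by the outgroup: the derived state is whichever differs from the outgroup's state, so for II, III the derived state is '0', and for the remaining characters it is '1'.
Only F, G, and U show the derived state '1' for I, supporting them as a clade.
II (derived state '0') is unique to U (autapomorphy; uninformative for grouping).
III (derived state '0') is shared by F, G, M, and U — a synapomorphy uniting that clade.
IV: derived state '1' in G and U only — synapomorphy for {G, U}.
V: derived state '1' in S only — an autapomorphy, so it tells us nothing about relationships among taxa.
Most parsimonious ingroup topology: ((((U,G),F),M),S).
U and G form a cherry on this tree, so they are sister taxa.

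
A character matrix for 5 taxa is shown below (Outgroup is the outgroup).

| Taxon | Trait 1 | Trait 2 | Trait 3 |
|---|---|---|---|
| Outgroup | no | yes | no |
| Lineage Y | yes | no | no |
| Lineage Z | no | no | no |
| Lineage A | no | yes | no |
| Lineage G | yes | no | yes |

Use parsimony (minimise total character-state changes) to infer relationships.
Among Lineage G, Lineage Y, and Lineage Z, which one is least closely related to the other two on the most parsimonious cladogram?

Lineage Z

Character polarity is set by the outgroup: the derived state is whichever differs from the outgroup's state, so for Trait 2 the derived state is 'no', and for the remaining characters it is 'yes'.
Trait 1: derived state 'yes' in Lineage G and Lineage Y only — synapomorphy for {Lineage G, Lineage Y}.
Trait 2 (derived state 'no') is shared by Lineage G, Lineage Y, and Lineage Z — a synapomorphy uniting that clade.
Trait 3: derived state 'yes' in Lineage G only — an autapomorphy, so it tells us nothing about relationships among taxa.
Most parsimonious ingroup topology: (((Lineage Y,Lineage G),Lineage Z),Lineage A).
Lineage G and Lineage Y share a more recent common ancestor with each other than either does with Lineage Z, so Lineage Z is the least closely related of the three.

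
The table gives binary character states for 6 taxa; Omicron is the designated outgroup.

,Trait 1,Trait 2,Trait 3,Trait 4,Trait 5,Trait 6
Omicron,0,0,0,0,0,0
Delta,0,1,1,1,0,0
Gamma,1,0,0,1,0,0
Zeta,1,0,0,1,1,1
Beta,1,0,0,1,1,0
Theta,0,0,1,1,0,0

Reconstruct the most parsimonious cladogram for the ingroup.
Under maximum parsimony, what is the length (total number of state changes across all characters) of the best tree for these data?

6

The outgroup has state '0' for every character, so '1' is the derived state throughout.
Trait 1 (derived state '1') is shared by Beta, Gamma, and Zeta — a synapomorphy uniting that clade.
Trait 2: derived state '1' in Delta only — an autapomorphy, so it tells us nothing about relationships among taxa.
Trait 3 (derived state '1') is shared by Delta and Theta — a synapomorphy uniting that clade.
Trait 4 (derived state '1') is shared by all ingroup taxa — unites the whole ingroup.
Trait 5 (derived state '1') is shared by Beta and Zeta — a synapomorphy uniting that clade.
Trait 6: derived state '1' in Zeta only — an autapomorphy, so it tells us nothing about relationships among taxa.
Most parsimonious ingroup topology: ((Delta,Theta),(Gamma,(Zeta,Beta))).
Changes per character on this tree: Trait 1: 1; Trait 2: 1; Trait 3: 1; Trait 4: 1; Trait 5: 1; Trait 6: 1.
Total = 6.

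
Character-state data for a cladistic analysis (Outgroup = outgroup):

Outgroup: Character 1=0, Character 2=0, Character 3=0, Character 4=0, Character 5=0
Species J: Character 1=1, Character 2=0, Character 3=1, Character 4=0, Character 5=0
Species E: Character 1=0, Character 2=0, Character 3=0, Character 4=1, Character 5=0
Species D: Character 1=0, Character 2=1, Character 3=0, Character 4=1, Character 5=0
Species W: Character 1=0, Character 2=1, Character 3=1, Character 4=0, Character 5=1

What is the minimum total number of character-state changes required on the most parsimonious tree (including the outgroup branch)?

The outgroup has state '0' for every character, so '1' is the derived state throughout.
Character 1: derived state '1' in Species J only — an autapomorphy, so it tells us nothing about relationships among taxa.
Character 2 (state '1') occurs in Species D and Species W but conflicts with the nesting implied by the other characters — most parsimoniously interpreted as homoplasy.
Character 3: derived state '1' in Species J and Species W only — synapomorphy for {Species J, Species W}.
Character 4: derived state '1' in Species D and Species E only — synapomorphy for {Species D, Species E}.
Character 5 (derived state '1') is unique to Species W (autapomorphy; uninformative for grouping).
Most parsimonious ingroup topology: ((Species J,Species W),(Species E,Species D)).
Changes per character on this tree: Character 1: 1; Character 2: 2; Character 3: 1; Character 4: 1; Character 5: 1.
Total = 6.

6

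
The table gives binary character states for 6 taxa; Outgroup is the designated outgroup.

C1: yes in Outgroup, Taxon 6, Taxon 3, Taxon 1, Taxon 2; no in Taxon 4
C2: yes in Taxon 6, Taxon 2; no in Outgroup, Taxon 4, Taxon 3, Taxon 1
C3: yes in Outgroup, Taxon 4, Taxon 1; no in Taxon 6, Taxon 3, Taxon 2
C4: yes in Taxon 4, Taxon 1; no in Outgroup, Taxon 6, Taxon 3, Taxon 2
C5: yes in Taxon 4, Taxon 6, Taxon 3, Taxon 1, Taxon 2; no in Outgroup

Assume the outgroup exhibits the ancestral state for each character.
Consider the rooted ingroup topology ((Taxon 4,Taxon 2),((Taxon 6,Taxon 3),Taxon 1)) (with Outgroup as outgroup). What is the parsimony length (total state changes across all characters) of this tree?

Map each character onto ((Taxon 4,Taxon 2),((Taxon 6,Taxon 3),Taxon 1)) (rooted by Outgroup) and count the minimum state changes it requires (Fitch parsimony):
C1: 1; C2: 2; C3: 2; C4: 2; C5: 1.
Total tree length = 8.

8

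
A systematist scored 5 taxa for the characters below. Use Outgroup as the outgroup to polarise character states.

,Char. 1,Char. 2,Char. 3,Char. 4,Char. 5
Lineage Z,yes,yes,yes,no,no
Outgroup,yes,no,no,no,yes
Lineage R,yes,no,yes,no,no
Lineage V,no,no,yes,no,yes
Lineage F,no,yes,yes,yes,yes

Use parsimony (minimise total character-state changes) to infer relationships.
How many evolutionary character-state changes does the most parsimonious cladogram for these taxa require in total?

Character polarity is set by the outgroup: the derived state is whichever differs from the outgroup's state, so for Char. 1, Char. 5 the derived state is 'no', and for the remaining characters it is 'yes'.
Only Lineage F and Lineage V show the derived state 'no' for Char. 1, supporting them as a clade.
Char. 2 (state 'yes') occurs in Lineage F and Lineage Z but conflicts with the nesting implied by the other characters — most parsimoniously interpreted as homoplasy.
Char. 3 (derived state 'yes') is shared by all ingroup taxa — unites the whole ingroup.
Char. 4 (derived state 'yes') is unique to Lineage F (autapomorphy; uninformative for grouping).
Char. 5: derived state 'no' in Lineage R and Lineage Z only — synapomorphy for {Lineage R, Lineage Z}.
Most parsimonious ingroup topology: ((Lineage R,Lineage Z),(Lineage F,Lineage V)).
Changes per character on this tree: Char. 1: 1; Char. 2: 2; Char. 3: 1; Char. 4: 1; Char. 5: 1.
Total = 6.

6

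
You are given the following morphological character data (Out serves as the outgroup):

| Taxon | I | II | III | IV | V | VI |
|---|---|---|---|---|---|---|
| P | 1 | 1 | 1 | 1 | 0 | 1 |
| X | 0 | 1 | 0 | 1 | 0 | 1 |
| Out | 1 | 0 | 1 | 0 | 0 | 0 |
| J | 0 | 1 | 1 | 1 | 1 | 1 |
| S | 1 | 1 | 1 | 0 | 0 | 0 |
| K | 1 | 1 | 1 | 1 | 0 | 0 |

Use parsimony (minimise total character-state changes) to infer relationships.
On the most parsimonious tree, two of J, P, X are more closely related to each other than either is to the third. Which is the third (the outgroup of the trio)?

P

Character polarity is set by the outgroup: the derived state is whichever differs from the outgroup's state, so for I, III the derived state is '0', and for the remaining characters it is '1'.
I (derived state '0') is shared by J and X — a synapomorphy uniting that clade.
All ingroup taxa share the derived state '1' for II; it defines the ingroup but does not resolve relationships within it.
III: derived state '0' in X only — an autapomorphy, so it tells us nothing about relationships among taxa.
Only J, K, P, and X show the derived state '1' for IV, supporting them as a clade.
V (derived state '1') is unique to J (autapomorphy; uninformative for grouping).
VI (derived state '1') is shared by J, P, and X — a synapomorphy uniting that clade.
Most parsimonious ingroup topology: ((K,(P,(J,X))),S).
X and J share a more recent common ancestor with each other than either does with P, so P is the least closely related of the three.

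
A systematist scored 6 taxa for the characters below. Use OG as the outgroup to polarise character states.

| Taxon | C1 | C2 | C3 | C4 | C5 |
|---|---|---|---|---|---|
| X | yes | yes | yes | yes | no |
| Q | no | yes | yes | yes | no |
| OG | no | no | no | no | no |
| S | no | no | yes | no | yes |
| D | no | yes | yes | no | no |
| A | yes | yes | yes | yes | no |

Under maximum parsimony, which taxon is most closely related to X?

A

The outgroup has state 'no' for every character, so 'yes' is the derived state throughout.
C1: derived state 'yes' in A and X only — synapomorphy for {A, X}.
C2: derived state 'yes' in A, D, Q, and X only — synapomorphy for {A, D, Q, X}.
C3 (derived state 'yes') is shared by all ingroup taxa — unites the whole ingroup.
C4: derived state 'yes' in A, Q, and X only — synapomorphy for {A, Q, X}.
C5 (derived state 'yes') is unique to S (autapomorphy; uninformative for grouping).
Most parsimonious ingroup topology: (((Q,(A,X)),D),S).
X and A form a cherry on this tree, so they are sister taxa.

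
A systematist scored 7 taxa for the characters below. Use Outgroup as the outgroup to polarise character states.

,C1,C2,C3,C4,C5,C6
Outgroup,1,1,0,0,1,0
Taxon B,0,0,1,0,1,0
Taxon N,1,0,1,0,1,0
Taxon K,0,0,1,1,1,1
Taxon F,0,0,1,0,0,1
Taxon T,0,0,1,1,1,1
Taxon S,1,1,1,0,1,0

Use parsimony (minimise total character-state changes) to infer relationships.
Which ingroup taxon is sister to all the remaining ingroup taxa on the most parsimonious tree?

Taxon S

Character polarity is set by the outgroup: the derived state is whichever differs from the outgroup's state, so for C1, C2, C5 the derived state is '0', and for the remaining characters it is '1'.
C1: derived state '0' in Taxon B, Taxon F, Taxon K, and Taxon T only — synapomorphy for {Taxon B, Taxon F, Taxon K, Taxon T}.
C2 (derived state '0') is shared by Taxon B, Taxon F, Taxon K, Taxon N, and Taxon T — a synapomorphy uniting that clade.
C3 (derived state '1') is shared by all ingroup taxa — unites the whole ingroup.
C4 (derived state '1') is shared by Taxon K and Taxon T — a synapomorphy uniting that clade.
C5 (derived state '0') is unique to Taxon F (autapomorphy; uninformative for grouping).
C6: derived state '1' in Taxon F, Taxon K, and Taxon T only — synapomorphy for {Taxon F, Taxon K, Taxon T}.
Most parsimonious ingroup topology: (((Taxon B,((Taxon K,Taxon T),Taxon F)),Taxon N),Taxon S).
Taxon S is sister to the clade containing all other ingroup taxa, so it is the earliest-diverging (most basal) ingroup lineage.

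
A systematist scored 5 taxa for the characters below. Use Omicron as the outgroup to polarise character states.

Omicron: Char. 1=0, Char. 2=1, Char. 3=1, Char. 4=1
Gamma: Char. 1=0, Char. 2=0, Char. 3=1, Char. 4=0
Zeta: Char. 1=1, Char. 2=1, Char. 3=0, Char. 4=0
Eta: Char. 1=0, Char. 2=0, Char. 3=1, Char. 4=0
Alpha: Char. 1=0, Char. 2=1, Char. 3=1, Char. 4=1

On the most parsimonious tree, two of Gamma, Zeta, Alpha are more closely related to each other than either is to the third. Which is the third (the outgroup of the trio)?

Character polarity is set by the outgroup: the derived state is whichever differs from the outgroup's state, so for Char. 2, Char. 3, Char. 4 the derived state is '0', and for the remaining characters it is '1'.
Char. 1 (derived state '1') is unique to Zeta (autapomorphy; uninformative for grouping).
Char. 2 (derived state '0') is shared by Eta and Gamma — a synapomorphy uniting that clade.
Char. 3 (derived state '0') is unique to Zeta (autapomorphy; uninformative for grouping).
Char. 4: derived state '0' in Eta, Gamma, and Zeta only — synapomorphy for {Eta, Gamma, Zeta}.
Most parsimonious ingroup topology: (((Gamma,Eta),Zeta),Alpha).
Zeta and Gamma share a more recent common ancestor with each other than either does with Alpha, so Alpha is the least closely related of the three.

Alpha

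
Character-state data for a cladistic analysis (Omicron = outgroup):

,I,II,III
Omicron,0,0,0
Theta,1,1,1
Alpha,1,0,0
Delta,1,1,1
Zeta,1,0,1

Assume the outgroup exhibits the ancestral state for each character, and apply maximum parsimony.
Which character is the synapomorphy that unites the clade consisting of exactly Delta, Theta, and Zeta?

The outgroup has state '0' for every character, so '1' is the derived state throughout.
I (derived state '1') is shared by all ingroup taxa — unites the whole ingroup.
II (derived state '1') is shared by Delta and Theta — a synapomorphy uniting that clade.
Only Delta, Theta, and Zeta show the derived state '1' for III, supporting them as a clade.
Most parsimonious ingroup topology: (((Theta,Delta),Zeta),Alpha).
The clade {Delta, Theta, Zeta} is supported by III: its derived state '1' occurs in exactly those taxa and in no other taxon (including the outgroup).

III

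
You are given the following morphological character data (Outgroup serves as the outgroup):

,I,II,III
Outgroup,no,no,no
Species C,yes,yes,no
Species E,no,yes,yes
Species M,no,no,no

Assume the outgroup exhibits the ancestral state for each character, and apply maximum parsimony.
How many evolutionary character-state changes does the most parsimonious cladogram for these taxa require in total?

3

The outgroup has state 'no' for every character, so 'yes' is the derived state throughout.
I (derived state 'yes') is unique to Species C (autapomorphy; uninformative for grouping).
II (derived state 'yes') is shared by Species C and Species E — a synapomorphy uniting that clade.
III (derived state 'yes') is unique to Species E (autapomorphy; uninformative for grouping).
Most parsimonious ingroup topology: ((Species C,Species E),Species M).
Changes per character on this tree: I: 1; II: 1; III: 1.
Total = 3.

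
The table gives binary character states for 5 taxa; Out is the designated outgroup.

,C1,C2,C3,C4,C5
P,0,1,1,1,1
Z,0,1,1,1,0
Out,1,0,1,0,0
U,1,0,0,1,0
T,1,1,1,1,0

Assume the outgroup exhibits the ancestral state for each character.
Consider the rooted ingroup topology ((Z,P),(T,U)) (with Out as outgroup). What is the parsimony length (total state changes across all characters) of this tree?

6

Map each character onto ((Z,P),(T,U)) (rooted by Out) and count the minimum state changes it requires (Fitch parsimony):
C1: 1; C2: 2; C3: 1; C4: 1; C5: 1.
Total tree length = 6.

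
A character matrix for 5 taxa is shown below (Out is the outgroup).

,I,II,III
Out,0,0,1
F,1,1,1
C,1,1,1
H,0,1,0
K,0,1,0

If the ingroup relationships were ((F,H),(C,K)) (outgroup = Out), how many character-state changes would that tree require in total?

5

Map each character onto ((F,H),(C,K)) (rooted by Out) and count the minimum state changes it requires (Fitch parsimony):
I: 2; II: 1; III: 2.
Total tree length = 5.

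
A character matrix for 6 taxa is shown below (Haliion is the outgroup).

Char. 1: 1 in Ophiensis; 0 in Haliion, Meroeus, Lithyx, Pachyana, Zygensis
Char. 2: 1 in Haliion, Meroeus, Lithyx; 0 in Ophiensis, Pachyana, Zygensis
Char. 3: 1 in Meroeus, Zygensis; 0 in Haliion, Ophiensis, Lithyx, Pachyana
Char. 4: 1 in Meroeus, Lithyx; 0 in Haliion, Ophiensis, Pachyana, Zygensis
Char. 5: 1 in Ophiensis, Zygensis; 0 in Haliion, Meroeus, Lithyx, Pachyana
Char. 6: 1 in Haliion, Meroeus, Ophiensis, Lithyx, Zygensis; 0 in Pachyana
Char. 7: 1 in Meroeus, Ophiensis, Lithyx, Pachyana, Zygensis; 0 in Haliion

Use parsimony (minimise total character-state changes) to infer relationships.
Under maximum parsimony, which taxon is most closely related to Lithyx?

Character polarity is set by the outgroup: the derived state is whichever differs from the outgroup's state, so for Char. 2, Char. 6 the derived state is '0', and for the remaining characters it is '1'.
Char. 1 (derived state '1') is unique to Ophiensis (autapomorphy; uninformative for grouping).
Char. 2: derived state '0' in Ophiensis, Pachyana, and Zygensis only — synapomorphy for {Ophiensis, Pachyana, Zygensis}.
Char. 3 (state '1') occurs in Meroeus and Zygensis but conflicts with the nesting implied by the other characters — most parsimoniously interpreted as homoplasy.
Char. 4: derived state '1' in Lithyx and Meroeus only — synapomorphy for {Lithyx, Meroeus}.
Char. 5: derived state '1' in Ophiensis and Zygensis only — synapomorphy for {Ophiensis, Zygensis}.
Char. 6: derived state '0' in Pachyana only — an autapomorphy, so it tells us nothing about relationships among taxa.
Char. 7 (derived state '1') is shared by all ingroup taxa — unites the whole ingroup.
Most parsimonious ingroup topology: ((Meroeus,Lithyx),((Ophiensis,Zygensis),Pachyana)).
Lithyx and Meroeus form a cherry on this tree, so they are sister taxa.

Meroeus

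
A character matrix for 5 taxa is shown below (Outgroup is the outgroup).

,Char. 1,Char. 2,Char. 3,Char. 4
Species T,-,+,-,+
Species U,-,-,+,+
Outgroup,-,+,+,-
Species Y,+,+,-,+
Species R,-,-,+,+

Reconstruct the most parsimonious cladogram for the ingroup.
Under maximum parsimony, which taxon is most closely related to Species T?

Character polarity is set by the outgroup: the derived state is whichever differs from the outgroup's state, so for Char. 2, Char. 3 the derived state is '-', and for the remaining characters it is '+'.
Char. 1: derived state '+' in Species Y only — an autapomorphy, so it tells us nothing about relationships among taxa.
Only Species R and Species U show the derived state '-' for Char. 2, supporting them as a clade.
Char. 3 (derived state '-') is shared by Species T and Species Y — a synapomorphy uniting that clade.
Char. 4 (derived state '+') is shared by all ingroup taxa — unites the whole ingroup.
Most parsimonious ingroup topology: ((Species T,Species Y),(Species R,Species U)).
Species T and Species Y form a cherry on this tree, so they are sister taxa.

Species Y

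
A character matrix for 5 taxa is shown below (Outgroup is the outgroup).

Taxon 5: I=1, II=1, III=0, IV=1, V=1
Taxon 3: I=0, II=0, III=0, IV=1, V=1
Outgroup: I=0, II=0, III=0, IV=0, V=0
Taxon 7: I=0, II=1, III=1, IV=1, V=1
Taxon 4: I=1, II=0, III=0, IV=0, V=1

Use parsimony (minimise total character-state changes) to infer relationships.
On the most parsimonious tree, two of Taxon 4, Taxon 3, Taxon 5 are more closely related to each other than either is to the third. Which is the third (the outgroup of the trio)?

Taxon 4

The outgroup has state '0' for every character, so '1' is the derived state throughout.
I groups Taxon 4 and Taxon 5, which is incompatible with the clades supported by the remaining characters; treating it as convergent (homoplasy) costs fewer steps than any alternative tree.
Only Taxon 5 and Taxon 7 show the derived state '1' for II, supporting them as a clade.
III (derived state '1') is unique to Taxon 7 (autapomorphy; uninformative for grouping).
IV: derived state '1' in Taxon 3, Taxon 5, and Taxon 7 only — synapomorphy for {Taxon 3, Taxon 5, Taxon 7}.
All ingroup taxa share the derived state '1' for V; it defines the ingroup but does not resolve relationships within it.
Most parsimonious ingroup topology: (Taxon 4,(Taxon 3,(Taxon 7,Taxon 5))).
Taxon 3 and Taxon 5 share a more recent common ancestor with each other than either does with Taxon 4, so Taxon 4 is the least closely related of the three.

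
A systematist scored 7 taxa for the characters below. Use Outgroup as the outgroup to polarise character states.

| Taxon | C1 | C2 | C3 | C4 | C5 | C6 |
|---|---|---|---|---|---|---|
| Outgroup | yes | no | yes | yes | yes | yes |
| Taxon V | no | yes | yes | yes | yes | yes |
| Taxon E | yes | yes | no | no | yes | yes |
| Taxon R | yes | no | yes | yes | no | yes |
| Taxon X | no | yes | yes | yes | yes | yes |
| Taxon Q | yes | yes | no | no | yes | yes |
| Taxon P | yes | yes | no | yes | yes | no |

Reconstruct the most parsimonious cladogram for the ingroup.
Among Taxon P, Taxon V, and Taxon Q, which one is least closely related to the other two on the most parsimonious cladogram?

Taxon V

Character polarity is set by the outgroup: the derived state is whichever differs from the outgroup's state, so for C1, C3, C4, C5, C6 the derived state is 'no', and for the remaining characters it is 'yes'.
Only Taxon V and Taxon X show the derived state 'no' for C1, supporting them as a clade.
C2 (derived state 'yes') is shared by Taxon E, Taxon P, Taxon Q, Taxon V, and Taxon X — a synapomorphy uniting that clade.
Only Taxon E, Taxon P, and Taxon Q show the derived state 'no' for C3, supporting them as a clade.
C4: derived state 'no' in Taxon E and Taxon Q only — synapomorphy for {Taxon E, Taxon Q}.
C5 (derived state 'no') is unique to Taxon R (autapomorphy; uninformative for grouping).
C6 (derived state 'no') is unique to Taxon P (autapomorphy; uninformative for grouping).
Most parsimonious ingroup topology: (((Taxon X,Taxon V),((Taxon Q,Taxon E),Taxon P)),Taxon R).
Taxon P and Taxon Q share a more recent common ancestor with each other than either does with Taxon V, so Taxon V is the least closely related of the three.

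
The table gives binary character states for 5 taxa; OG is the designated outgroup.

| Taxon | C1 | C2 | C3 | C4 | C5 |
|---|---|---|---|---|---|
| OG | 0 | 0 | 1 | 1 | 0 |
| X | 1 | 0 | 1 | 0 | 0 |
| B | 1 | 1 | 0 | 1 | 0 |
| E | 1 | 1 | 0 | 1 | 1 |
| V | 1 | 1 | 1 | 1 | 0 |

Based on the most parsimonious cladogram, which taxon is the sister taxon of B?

Character polarity is set by the outgroup: the derived state is whichever differs from the outgroup's state, so for C3, C4 the derived state is '0', and for the remaining characters it is '1'.
C1 (derived state '1') is shared by all ingroup taxa — unites the whole ingroup.
C2: derived state '1' in B, E, and V only — synapomorphy for {B, E, V}.
C3 (derived state '0') is shared by B and E — a synapomorphy uniting that clade.
C4: derived state '0' in X only — an autapomorphy, so it tells us nothing about relationships among taxa.
C5: derived state '1' in E only — an autapomorphy, so it tells us nothing about relationships among taxa.
Most parsimonious ingroup topology: (X,((B,E),V)).
B and E form a cherry on this tree, so they are sister taxa.

E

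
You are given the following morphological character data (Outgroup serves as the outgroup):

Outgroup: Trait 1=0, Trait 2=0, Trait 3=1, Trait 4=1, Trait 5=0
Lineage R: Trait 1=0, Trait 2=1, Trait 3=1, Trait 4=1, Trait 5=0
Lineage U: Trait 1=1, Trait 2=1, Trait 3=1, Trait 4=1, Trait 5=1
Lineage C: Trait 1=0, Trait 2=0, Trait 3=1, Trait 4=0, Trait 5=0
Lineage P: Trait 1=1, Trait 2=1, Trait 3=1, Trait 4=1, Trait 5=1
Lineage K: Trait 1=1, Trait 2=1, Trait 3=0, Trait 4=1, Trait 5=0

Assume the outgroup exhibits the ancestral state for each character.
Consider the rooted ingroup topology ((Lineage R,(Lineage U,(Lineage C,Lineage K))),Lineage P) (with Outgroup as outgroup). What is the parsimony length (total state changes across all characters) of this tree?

9

Map each character onto ((Lineage R,(Lineage U,(Lineage C,Lineage K))),Lineage P) (rooted by Outgroup) and count the minimum state changes it requires (Fitch parsimony):
Trait 1: 3; Trait 2: 2; Trait 3: 1; Trait 4: 1; Trait 5: 2.
Total tree length = 9.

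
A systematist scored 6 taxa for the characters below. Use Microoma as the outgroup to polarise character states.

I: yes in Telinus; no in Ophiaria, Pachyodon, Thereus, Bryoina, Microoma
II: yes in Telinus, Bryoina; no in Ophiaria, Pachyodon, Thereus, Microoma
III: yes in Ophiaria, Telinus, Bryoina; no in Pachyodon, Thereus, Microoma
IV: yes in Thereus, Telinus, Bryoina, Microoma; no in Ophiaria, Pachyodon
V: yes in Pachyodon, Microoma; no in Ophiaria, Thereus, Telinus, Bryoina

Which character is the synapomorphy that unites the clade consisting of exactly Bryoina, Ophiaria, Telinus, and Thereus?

Character polarity is set by the outgroup: the derived state is whichever differs from the outgroup's state, so for IV, V the derived state is 'no', and for the remaining characters it is 'yes'.
I: derived state 'yes' in Telinus only — an autapomorphy, so it tells us nothing about relationships among taxa.
II: derived state 'yes' in Bryoina and Telinus only — synapomorphy for {Bryoina, Telinus}.
Only Bryoina, Ophiaria, and Telinus show the derived state 'yes' for III, supporting them as a clade.
IV groups Ophiaria and Pachyodon, which is incompatible with the clades supported by the remaining characters; treating it as convergent (homoplasy) costs fewer steps than any alternative tree.
V (derived state 'no') is shared by Bryoina, Ophiaria, Telinus, and Thereus — a synapomorphy uniting that clade.
Most parsimonious ingroup topology: ((((Telinus,Bryoina),Ophiaria),Thereus),Pachyodon).
The clade {Bryoina, Ophiaria, Telinus, Thereus} is supported by V: its derived state 'no' occurs in exactly those taxa and in no other taxon (including the outgroup).

V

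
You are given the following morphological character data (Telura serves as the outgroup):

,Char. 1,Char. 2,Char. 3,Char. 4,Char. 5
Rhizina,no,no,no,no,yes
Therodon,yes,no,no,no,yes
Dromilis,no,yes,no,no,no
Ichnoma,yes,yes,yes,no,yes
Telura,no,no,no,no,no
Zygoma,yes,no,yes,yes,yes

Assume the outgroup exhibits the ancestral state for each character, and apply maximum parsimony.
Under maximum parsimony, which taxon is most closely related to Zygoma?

The outgroup has state 'no' for every character, so 'yes' is the derived state throughout.
Char. 1 (derived state 'yes') is shared by Ichnoma, Therodon, and Zygoma — a synapomorphy uniting that clade.
Char. 2 (state 'yes') occurs in Dromilis and Ichnoma but conflicts with the nesting implied by the other characters — most parsimoniously interpreted as homoplasy.
Only Ichnoma and Zygoma show the derived state 'yes' for Char. 3, supporting them as a clade.
Char. 4 (derived state 'yes') is unique to Zygoma (autapomorphy; uninformative for grouping).
Char. 5 (derived state 'yes') is shared by Ichnoma, Rhizina, Therodon, and Zygoma — a synapomorphy uniting that clade.
Most parsimonious ingroup topology: ((Rhizina,((Ichnoma,Zygoma),Therodon)),Dromilis).
Zygoma and Ichnoma form a cherry on this tree, so they are sister taxa.

Ichnoma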